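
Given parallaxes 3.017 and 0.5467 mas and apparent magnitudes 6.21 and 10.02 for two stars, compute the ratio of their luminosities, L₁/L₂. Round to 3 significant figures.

L₁/L₂ = 1.10

d₁ = 1/p₁ = 1/0.003017″ = 331.46 pc; d₂ = 1/p₂ = 1/0.0005467″ = 1829.2 pc.
M₁ = m₁ − 5 log₁₀ d₁ + 5 = 6.21 − 12.6022 + 5 = -1.3922.
M₂ = 10.02 − 16.3113 + 5 = -1.2913.
L₁/L₂ = 10^(0.4(M₂ − M₁)) = 10^(0.4 × 0.1009) = 10^0.04036 = 1.0974.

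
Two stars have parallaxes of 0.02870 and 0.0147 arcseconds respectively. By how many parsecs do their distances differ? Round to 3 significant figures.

33.2 pc

d_A = 1/0.02870″ = 34.843 pc; d_B = 1/0.01470″ = 68.027 pc.
|d_B − d_A| = |68.027 − 34.843| = 33.184 pc.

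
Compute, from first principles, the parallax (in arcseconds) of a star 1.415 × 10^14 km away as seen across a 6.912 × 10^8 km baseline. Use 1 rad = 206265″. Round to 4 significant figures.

θ ≈ B/d = (6.912 × 10^8) / (1.415 × 10^14) = 4.8848 × 10^-6 rad.
In arcseconds: 4.8848 × 10^-6 × 206265 = 1.0076″.

1.008 arcsec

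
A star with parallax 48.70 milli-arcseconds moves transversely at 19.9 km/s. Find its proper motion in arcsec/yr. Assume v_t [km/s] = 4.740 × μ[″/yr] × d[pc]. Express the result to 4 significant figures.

d = 1/p = 1/0.04870″ = 20.534 pc.
μ = v_t / (4.74 d) = 19.9 / (4.74 × 20.534) = 19.9 / 97.331 = 0.20446 ″/yr.

0.2045 arcsec/yr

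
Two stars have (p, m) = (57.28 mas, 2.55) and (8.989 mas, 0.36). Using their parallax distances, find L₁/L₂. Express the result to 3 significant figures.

L₁/L₂ = 0.00328

d₁ = 1/p₁ = 1/0.05728″ = 17.458 pc; d₂ = 1/p₂ = 1/0.008989″ = 111.25 pc.
M₁ = m₁ − 5 log₁₀ d₁ + 5 = 2.55 − 6.2100 + 5 = 1.3400.
M₂ = 0.36 − 10.2315 + 5 = -4.8715.
L₁/L₂ = 10^(0.4(M₂ − M₁)) = 10^(0.4 × (-6.2115)) = 10^(-2.48460) = 0.0032764.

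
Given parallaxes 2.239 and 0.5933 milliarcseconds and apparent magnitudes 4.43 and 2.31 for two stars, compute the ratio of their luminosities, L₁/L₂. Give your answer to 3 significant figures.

d₁ = 1/p₁ = 1/0.002239″ = 446.63 pc; d₂ = 1/p₂ = 1/0.0005933″ = 1685.5 pc.
M₁ = m₁ − 5 log₁₀ d₁ + 5 = 4.43 − 13.2497 + 5 = -3.8197.
M₂ = 2.31 − 16.1336 + 5 = -8.8236.
L₁/L₂ = 10^(0.4(M₂ − M₁)) = 10^(0.4 × (-5.0039)) = 10^(-2.00156) = 0.0099641.

L₁/L₂ = 0.00996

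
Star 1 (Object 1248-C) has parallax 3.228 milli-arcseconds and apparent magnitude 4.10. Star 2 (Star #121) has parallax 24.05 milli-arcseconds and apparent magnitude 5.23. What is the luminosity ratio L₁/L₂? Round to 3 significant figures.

d₁ = 1/p₁ = 1/0.003228″ = 309.79 pc; d₂ = 1/p₂ = 1/0.02405″ = 41.58 pc.
M₁ = m₁ − 5 log₁₀ d₁ + 5 = 4.10 − 12.4553 + 5 = -3.3553.
M₂ = 5.23 − 8.0944 + 5 = 2.1356.
L₁/L₂ = 10^(0.4(M₂ − M₁)) = 10^(0.4 × 5.4909) = 10^2.19636 = 157.17.

L₁/L₂ = 157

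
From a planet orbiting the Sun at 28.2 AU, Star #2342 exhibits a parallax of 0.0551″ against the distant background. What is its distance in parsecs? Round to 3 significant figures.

512 pc

With baseline B (in AU) and parallax p (in arcsec), d = B/p parsecs.
d = 28.2 / 0.0551 = 511.8 pc.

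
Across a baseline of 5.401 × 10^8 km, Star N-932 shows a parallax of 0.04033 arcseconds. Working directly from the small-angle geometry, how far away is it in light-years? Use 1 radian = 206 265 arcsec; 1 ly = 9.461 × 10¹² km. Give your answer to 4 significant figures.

θ = 0.04033″ = 0.04033/206265 = 1.9553 × 10^-7 rad.
d = B/θ = (5.401 × 10^8) / (1.9553 × 10^-7) = 2.7622 × 10^15 km = (2.7622 × 10^15) / (9.461 × 10^12) ly = 291.96 ly.

292.0 ly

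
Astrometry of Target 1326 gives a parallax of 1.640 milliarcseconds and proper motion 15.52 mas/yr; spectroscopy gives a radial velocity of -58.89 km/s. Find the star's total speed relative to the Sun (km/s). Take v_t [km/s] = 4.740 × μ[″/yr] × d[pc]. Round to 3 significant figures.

d = 1/p = 1/0.001640″ = 609.76 pc.
μ = 15.52 mas/yr = 0.01552 ″/yr.
v_t = 4.740 μ d = 4.740 × 0.01552 × 609.76 = 44.857 km/s.
v = √(v_r² + v_t²) = √((-58.89)² + 44.857²) = √5480.18 = 74.028 km/s.

74.0 km/s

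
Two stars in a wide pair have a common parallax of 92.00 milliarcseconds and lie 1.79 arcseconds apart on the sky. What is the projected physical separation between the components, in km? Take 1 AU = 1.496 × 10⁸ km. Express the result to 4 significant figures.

d = 1/p = 1/0.09200″ = 10.87 pc.
At distance d (pc), an angle of θ arcsec spans θ·d AU: s = 1.79 × 10.87 = 19.457 AU.
= 19.457 × 1.496 × 10⁸ km = 2.9108 × 10^9 km.

2.911 × 10^9 km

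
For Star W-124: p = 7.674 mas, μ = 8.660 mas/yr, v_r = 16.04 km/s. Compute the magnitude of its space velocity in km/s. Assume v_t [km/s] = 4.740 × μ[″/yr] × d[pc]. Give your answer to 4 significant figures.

16.91 km/s

d = 1/p = 1/0.007674″ = 130.31 pc.
μ = 8.660 mas/yr = 0.008660 ″/yr.
v_t = 4.740 μ d = 4.740 × 0.008660 × 130.31 = 5.349 km/s.
v = √(v_r² + v_t²) = √(16.04² + 5.349²) = √285.893 = 16.908 km/s.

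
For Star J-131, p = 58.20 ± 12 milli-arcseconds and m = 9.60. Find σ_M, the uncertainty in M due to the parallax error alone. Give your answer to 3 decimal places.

M = m − 5 log₁₀ d + 5 = m + 5 log₁₀ p + 5, so ∂M/∂p = 5/(p ln 10).
σ_M = (5/ln 10) · (σ_p/p) = 2.1715 × 12/58.20 = 2.1715 × 0.20619 = 0.44774.

σ_M = 0.448 mag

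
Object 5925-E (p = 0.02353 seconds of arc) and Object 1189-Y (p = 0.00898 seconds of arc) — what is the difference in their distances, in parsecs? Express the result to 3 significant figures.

68.9 pc

d_A = 1/0.02353″ = 42.499 pc; d_B = 1/0.008980″ = 111.36 pc.
|d_B − d_A| = |111.36 − 42.499| = 68.861 pc.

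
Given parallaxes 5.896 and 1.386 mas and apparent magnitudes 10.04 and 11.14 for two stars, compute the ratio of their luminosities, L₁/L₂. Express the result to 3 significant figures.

d₁ = 1/p₁ = 1/0.005896″ = 169.61 pc; d₂ = 1/p₂ = 1/0.001386″ = 721.5 pc.
M₁ = m₁ − 5 log₁₀ d₁ + 5 = 10.04 − 11.1473 + 5 = 3.8927.
M₂ = 11.14 − 14.2912 + 5 = 1.8488.
L₁/L₂ = 10^(0.4(M₂ − M₁)) = 10^(0.4 × (-2.0439)) = 10^(-0.81756) = 0.15221.

L₁/L₂ = 0.152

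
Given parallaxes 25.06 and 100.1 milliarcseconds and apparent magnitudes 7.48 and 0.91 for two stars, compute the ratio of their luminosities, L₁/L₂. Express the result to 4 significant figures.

d₁ = 1/p₁ = 1/0.02506″ = 39.904 pc; d₂ = 1/p₂ = 1/0.1001″ = 9.99 pc.
M₁ = m₁ − 5 log₁₀ d₁ + 5 = 7.48 − 8.0051 + 5 = 4.4749.
M₂ = 0.91 − 4.9978 + 5 = 0.9122.
L₁/L₂ = 10^(0.4(M₂ − M₁)) = 10^(0.4 × (-3.5627)) = 10^(-1.42508) = 0.037577.

L₁/L₂ = 0.03758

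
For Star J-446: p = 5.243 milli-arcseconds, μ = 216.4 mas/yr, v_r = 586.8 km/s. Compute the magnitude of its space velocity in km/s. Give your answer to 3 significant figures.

619 km/s

d = 1/p = 1/0.005243″ = 190.73 pc.
μ = 216.4 mas/yr = 0.2164 ″/yr.
v_t = 4.740 μ d = 4.740 × 0.2164 × 190.73 = 195.64 km/s.
v = √(v_r² + v_t²) = √(586.8² + 195.64²) = √382609 = 618.55 km/s.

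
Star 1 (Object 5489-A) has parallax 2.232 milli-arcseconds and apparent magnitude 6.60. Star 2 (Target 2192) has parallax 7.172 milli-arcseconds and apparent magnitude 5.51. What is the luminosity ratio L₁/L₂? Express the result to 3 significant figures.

d₁ = 1/p₁ = 1/0.002232″ = 448.03 pc; d₂ = 1/p₂ = 1/0.007172″ = 139.43 pc.
M₁ = m₁ − 5 log₁₀ d₁ + 5 = 6.60 − 13.2565 + 5 = -1.6565.
M₂ = 5.51 − 10.7218 + 5 = -0.2118.
L₁/L₂ = 10^(0.4(M₂ − M₁)) = 10^(0.4 × 1.4447) = 10^0.57788 = 3.7834.

L₁/L₂ = 3.78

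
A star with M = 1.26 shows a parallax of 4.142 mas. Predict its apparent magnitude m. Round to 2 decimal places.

d = 1/p = 1/0.004142″ = 241.43 pc.
m − M = 5 log₁₀ d − 5 = 5 log₁₀(241.43) − 5 = 11.9140 − 5 = 6.9140.
m = M + (m − M) = 1.26 + 6.9140 = 8.17.

m = 8.17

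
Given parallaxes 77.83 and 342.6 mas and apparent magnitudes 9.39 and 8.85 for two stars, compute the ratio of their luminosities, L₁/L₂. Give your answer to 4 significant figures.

d₁ = 1/p₁ = 1/0.07783″ = 12.849 pc; d₂ = 1/p₂ = 1/0.3426″ = 2.9189 pc.
M₁ = m₁ − 5 log₁₀ d₁ + 5 = 9.39 − 5.5443 + 5 = 8.8457.
M₂ = 8.85 − 2.3261 + 5 = 11.5239.
L₁/L₂ = 10^(0.4(M₂ − M₁)) = 10^(0.4 × 2.6782) = 10^1.07128 = 11.784.

L₁/L₂ = 11.78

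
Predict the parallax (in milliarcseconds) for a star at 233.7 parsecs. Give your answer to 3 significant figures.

4.28 mas

p = 1/d = 1/233.7 = 0.004279 arcsec.
= 0.004279 × 1000 = 4.279 mas.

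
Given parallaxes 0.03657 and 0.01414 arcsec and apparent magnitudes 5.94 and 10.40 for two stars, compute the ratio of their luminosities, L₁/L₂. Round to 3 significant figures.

L₁/L₂ = 9.09

d₁ = 1/p₁ = 1/0.03657″ = 27.345 pc; d₂ = 1/p₂ = 1/0.01414″ = 70.721 pc.
M₁ = m₁ − 5 log₁₀ d₁ + 5 = 5.94 − 7.1844 + 5 = 3.7556.
M₂ = 10.40 − 9.2477 + 5 = 6.1523.
L₁/L₂ = 10^(0.4(M₂ − M₁)) = 10^(0.4 × 2.3967) = 10^0.95868 = 9.0924.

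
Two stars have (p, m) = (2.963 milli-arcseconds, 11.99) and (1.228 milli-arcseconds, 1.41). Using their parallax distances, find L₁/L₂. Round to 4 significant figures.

L₁/L₂ = 1.007 × 10^-5

d₁ = 1/p₁ = 1/0.002963″ = 337.5 pc; d₂ = 1/p₂ = 1/0.001228″ = 814.33 pc.
M₁ = m₁ − 5 log₁₀ d₁ + 5 = 11.99 − 12.6414 + 5 = 4.3486.
M₂ = 1.41 − 14.5540 + 5 = -8.1440.
L₁/L₂ = 10^(0.4(M₂ − M₁)) = 10^(0.4 × (-12.4926)) = 10^(-4.99704) = 0.000010068.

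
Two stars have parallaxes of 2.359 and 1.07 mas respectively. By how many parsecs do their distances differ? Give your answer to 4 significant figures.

d_A = 1/0.002359″ = 423.91 pc; d_B = 1/0.001070″ = 934.58 pc.
|d_B − d_A| = |934.58 − 423.91| = 510.67 pc.

510.7 pc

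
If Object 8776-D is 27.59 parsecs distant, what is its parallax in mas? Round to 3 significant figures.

p = 1/d = 1/27.59 = 0.036245 arcsec.
= 0.036245 × 1000 = 36.245 mas.

36.2 mas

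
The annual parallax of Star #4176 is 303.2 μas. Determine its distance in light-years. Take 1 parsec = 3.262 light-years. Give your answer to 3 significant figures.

10800 light years

p = 303.2 μas = 0.0003032 arcsec.
d = 1/p = 1/0.0003032 = 3298.2 pc.
In light-years: 3298.2 × 3.262 = 10759 ly.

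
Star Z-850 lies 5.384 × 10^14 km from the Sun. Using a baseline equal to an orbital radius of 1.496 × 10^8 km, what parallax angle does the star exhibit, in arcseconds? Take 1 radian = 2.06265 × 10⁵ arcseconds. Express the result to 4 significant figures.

0.05731 arcsec

θ ≈ B/d = (1.496 × 10^8) / (5.384 × 10^14) = 2.7786 × 10^-7 rad.
In arcseconds: 2.7786 × 10^-7 × 206265 = 0.057313″.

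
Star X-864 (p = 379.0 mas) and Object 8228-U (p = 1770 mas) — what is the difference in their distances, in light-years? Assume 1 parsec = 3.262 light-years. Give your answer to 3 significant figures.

d_A = 1/0.3790″ = 2.6385 pc; d_B = 1/1.770″ = 0.56497 pc.
|d_B − d_A| = |0.56497 − 2.6385| = 2.0735 pc = 2.0735 × 3.262 ly = 6.7638 ly.

6.76 ly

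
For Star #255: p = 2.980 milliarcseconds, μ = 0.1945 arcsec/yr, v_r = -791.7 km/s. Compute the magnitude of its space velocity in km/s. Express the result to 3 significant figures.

d = 1/p = 1/0.002980″ = 335.57 pc.
v_t = 4.740 μ d = 4.740 × 0.1945 × 335.57 = 309.37 km/s.
v = √(v_r² + v_t²) = √((-791.7)² + 309.37²) = √722499 = 850 km/s.

850 km/s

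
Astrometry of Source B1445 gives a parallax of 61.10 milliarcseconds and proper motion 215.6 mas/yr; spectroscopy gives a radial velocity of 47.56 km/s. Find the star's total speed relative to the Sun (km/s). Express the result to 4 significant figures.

d = 1/p = 1/0.06110″ = 16.367 pc.
μ = 215.6 mas/yr = 0.2156 ″/yr.
v_t = 4.740 μ d = 4.740 × 0.2156 × 16.367 = 16.726 km/s.
v = √(v_r² + v_t²) = √(47.56² + 16.726²) = √2541.71 = 50.415 km/s.

50.42 km/s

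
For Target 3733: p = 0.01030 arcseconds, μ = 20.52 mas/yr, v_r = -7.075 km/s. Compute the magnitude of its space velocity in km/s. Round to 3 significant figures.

11.8 km/s

d = 1/p = 1/0.01030″ = 97.087 pc.
μ = 20.52 mas/yr = 0.02052 ″/yr.
v_t = 4.740 μ d = 4.740 × 0.02052 × 97.087 = 9.4431 km/s.
v = √(v_r² + v_t²) = √((-7.075)² + 9.4431²) = √139.228 = 11.799 km/s.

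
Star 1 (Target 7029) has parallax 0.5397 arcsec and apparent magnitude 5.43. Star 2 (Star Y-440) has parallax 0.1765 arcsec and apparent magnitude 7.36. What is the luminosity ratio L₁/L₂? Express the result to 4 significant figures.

L₁/L₂ = 0.6327

d₁ = 1/p₁ = 1/0.5397″ = 1.8529 pc; d₂ = 1/p₂ = 1/0.1765″ = 5.6657 pc.
M₁ = m₁ − 5 log₁₀ d₁ + 5 = 5.43 − 1.3393 + 5 = 9.0907.
M₂ = 7.36 − 3.7663 + 5 = 8.5937.
L₁/L₂ = 10^(0.4(M₂ − M₁)) = 10^(0.4 × (-0.4970)) = 10^(-0.19880) = 0.6327.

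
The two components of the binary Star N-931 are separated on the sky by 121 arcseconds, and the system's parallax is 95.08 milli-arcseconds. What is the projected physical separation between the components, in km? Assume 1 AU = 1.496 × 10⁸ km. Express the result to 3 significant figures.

1.90 × 10^11 km

d = 1/p = 1/0.09508″ = 10.517 pc.
At distance d (pc), an angle of θ arcsec spans θ·d AU: s = 121 × 10.517 = 1272.6 AU.
= 1272.6 × 1.496 × 10⁸ km = 1.9038 × 10^11 km.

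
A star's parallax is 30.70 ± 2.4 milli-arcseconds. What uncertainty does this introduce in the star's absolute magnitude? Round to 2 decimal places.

σ_M = 0.17 mag

M = m − 5 log₁₀ d + 5 = m + 5 log₁₀ p + 5, so ∂M/∂p = 5/(p ln 10).
σ_M = (5/ln 10) · (σ_p/p) = 2.1715 × 2.4/30.70 = 2.1715 × 0.078176 = 0.16976.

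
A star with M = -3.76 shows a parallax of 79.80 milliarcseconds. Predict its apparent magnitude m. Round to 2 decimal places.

m = -3.27

d = 1/p = 1/0.07980″ = 12.531 pc.
m − M = 5 log₁₀ d − 5 = 5 log₁₀(12.531) − 5 = 5.4899 − 5 = 0.4899.
m = M + (m − M) = -3.76 + 0.4899 = -3.27.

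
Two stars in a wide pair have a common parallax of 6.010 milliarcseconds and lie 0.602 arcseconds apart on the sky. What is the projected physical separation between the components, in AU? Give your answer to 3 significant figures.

d = 1/p = 1/0.006010″ = 166.39 pc.
At distance d (pc), an angle of θ arcsec spans θ·d AU: s = 0.602 × 166.39 = 100.17 AU.

100 AU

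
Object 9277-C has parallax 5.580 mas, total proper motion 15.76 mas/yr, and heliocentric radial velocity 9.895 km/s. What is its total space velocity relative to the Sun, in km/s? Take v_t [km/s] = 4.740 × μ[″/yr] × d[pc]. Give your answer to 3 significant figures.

d = 1/p = 1/0.005580″ = 179.21 pc.
μ = 15.76 mas/yr = 0.01576 ″/yr.
v_t = 4.740 μ d = 4.740 × 0.01576 × 179.21 = 13.387 km/s.
v = √(v_r² + v_t²) = √(9.895² + 13.387²) = √277.123 = 16.647 km/s.

16.6 km/s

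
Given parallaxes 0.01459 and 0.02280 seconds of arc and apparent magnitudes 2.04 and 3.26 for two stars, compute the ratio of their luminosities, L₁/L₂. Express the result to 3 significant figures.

d₁ = 1/p₁ = 1/0.01459″ = 68.54 pc; d₂ = 1/p₂ = 1/0.02280″ = 43.86 pc.
M₁ = m₁ − 5 log₁₀ d₁ + 5 = 2.04 − 9.1797 + 5 = -2.1397.
M₂ = 3.26 − 8.2103 + 5 = 0.0497.
L₁/L₂ = 10^(0.4(M₂ − M₁)) = 10^(0.4 × 2.1894) = 10^0.87576 = 7.5121.

L₁/L₂ = 7.51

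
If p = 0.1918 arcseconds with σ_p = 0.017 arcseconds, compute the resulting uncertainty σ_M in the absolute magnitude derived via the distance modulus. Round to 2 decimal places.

σ_M = 0.19 mag

M = m − 5 log₁₀ d + 5 = m + 5 log₁₀ p + 5, so ∂M/∂p = 5/(p ln 10).
σ_M = (5/ln 10) · (σ_p/p) = 2.1715 × 0.017/0.1918 = 2.1715 × 0.088634 = 0.19247.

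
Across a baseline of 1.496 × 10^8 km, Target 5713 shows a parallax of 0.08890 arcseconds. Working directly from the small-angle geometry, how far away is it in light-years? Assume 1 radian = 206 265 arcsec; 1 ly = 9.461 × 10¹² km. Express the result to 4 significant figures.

θ = 0.08890″ = 0.08890/206265 = 4.3100 × 10^-7 rad.
d = B/θ = (1.496 × 10^8) / (4.3100 × 10^-7) = 3.4710 × 10^14 km = (3.4710 × 10^14) / (9.461 × 10^12) ly = 36.687 ly.

36.69 ly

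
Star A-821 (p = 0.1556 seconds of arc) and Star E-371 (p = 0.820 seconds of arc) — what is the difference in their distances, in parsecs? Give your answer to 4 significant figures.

d_A = 1/0.1556″ = 6.4267 pc; d_B = 1/0.8200″ = 1.2195 pc.
|d_B − d_A| = |1.2195 − 6.4267| = 5.2072 pc.

5.207 pc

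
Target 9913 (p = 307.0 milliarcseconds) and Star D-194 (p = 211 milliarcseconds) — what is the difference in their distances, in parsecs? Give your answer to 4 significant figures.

1.482 pc

d_A = 1/0.3070″ = 3.2573 pc; d_B = 1/0.2110″ = 4.7393 pc.
|d_B − d_A| = |4.7393 − 3.2573| = 1.482 pc.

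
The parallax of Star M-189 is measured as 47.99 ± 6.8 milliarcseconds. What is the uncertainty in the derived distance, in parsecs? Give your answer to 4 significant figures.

2.953 pc

d = 1/p, so σ_d = σ_p / p².
σ_d = 0.00680 / (0.04799)² = 0.00680 / 0.002303 = 2.9527 pc.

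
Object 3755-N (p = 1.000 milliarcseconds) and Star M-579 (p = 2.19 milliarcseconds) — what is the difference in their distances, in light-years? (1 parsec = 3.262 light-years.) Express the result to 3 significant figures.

d_A = 1/0.001000″ = 1000 pc; d_B = 1/0.002190″ = 456.62 pc.
|d_B − d_A| = |456.62 − 1000| = 543.38 pc = 543.38 × 3.262 ly = 1772.5 ly.

1770 ly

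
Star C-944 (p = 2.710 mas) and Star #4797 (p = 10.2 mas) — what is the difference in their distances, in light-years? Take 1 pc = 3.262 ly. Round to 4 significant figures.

883.9 ly

d_A = 1/0.002710″ = 369 pc; d_B = 1/0.01020″ = 98.039 pc.
|d_B − d_A| = |98.039 − 369| = 270.96 pc = 270.96 × 3.262 ly = 883.87 ly.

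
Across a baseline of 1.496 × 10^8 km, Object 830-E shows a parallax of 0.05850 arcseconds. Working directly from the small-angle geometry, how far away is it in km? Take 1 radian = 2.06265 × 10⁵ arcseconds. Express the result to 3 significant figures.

θ = 0.05850″ = 0.05850/206265 = 2.8362 × 10^-7 rad.
d = B/θ = (1.496 × 10^8) / (2.8362 × 10^-7) = 5.2747 × 10^14 km.

5.27 × 10^14 km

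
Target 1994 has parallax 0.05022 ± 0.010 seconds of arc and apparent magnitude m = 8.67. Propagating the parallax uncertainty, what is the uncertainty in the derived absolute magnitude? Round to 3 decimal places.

M = m − 5 log₁₀ d + 5 = m + 5 log₁₀ p + 5, so ∂M/∂p = 5/(p ln 10).
σ_M = (5/ln 10) · (σ_p/p) = 2.1715 × 0.010/0.05022 = 2.1715 × 0.19912 = 0.43239.

σ_M = 0.432 mag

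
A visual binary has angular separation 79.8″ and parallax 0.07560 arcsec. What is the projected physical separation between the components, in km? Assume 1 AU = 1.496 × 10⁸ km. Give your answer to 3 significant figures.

d = 1/p = 1/0.07560″ = 13.228 pc.
At distance d (pc), an angle of θ arcsec spans θ·d AU: s = 79.8 × 13.228 = 1055.6 AU.
= 1055.6 × 1.496 × 10⁸ km = 1.5792 × 10^11 km.

1.58 × 10^11 km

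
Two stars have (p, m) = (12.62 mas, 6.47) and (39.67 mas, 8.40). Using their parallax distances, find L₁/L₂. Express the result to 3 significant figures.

d₁ = 1/p₁ = 1/0.01262″ = 79.239 pc; d₂ = 1/p₂ = 1/0.03967″ = 25.208 pc.
M₁ = m₁ − 5 log₁₀ d₁ + 5 = 6.47 − 9.4947 + 5 = 1.9753.
M₂ = 8.40 − 7.0077 + 5 = 6.3923.
L₁/L₂ = 10^(0.4(M₂ − M₁)) = 10^(0.4 × 4.4170) = 10^1.76680 = 58.452.

L₁/L₂ = 58.5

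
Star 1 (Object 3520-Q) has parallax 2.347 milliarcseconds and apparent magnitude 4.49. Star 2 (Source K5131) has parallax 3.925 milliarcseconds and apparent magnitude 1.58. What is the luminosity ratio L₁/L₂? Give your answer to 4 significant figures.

d₁ = 1/p₁ = 1/0.002347″ = 426.08 pc; d₂ = 1/p₂ = 1/0.003925″ = 254.78 pc.
M₁ = m₁ − 5 log₁₀ d₁ + 5 = 4.49 − 13.1475 + 5 = -3.6575.
M₂ = 1.58 − 12.0308 + 5 = -5.4508.
L₁/L₂ = 10^(0.4(M₂ − M₁)) = 10^(0.4 × (-1.7933)) = 10^(-0.71732) = 0.19173.

L₁/L₂ = 0.1917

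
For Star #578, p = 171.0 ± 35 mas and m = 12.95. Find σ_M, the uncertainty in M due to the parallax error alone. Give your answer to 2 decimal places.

σ_M = 0.44 mag

M = m − 5 log₁₀ d + 5 = m + 5 log₁₀ p + 5, so ∂M/∂p = 5/(p ln 10).
σ_M = (5/ln 10) · (σ_p/p) = 2.1715 × 35/171.0 = 2.1715 × 0.20468 = 0.44446.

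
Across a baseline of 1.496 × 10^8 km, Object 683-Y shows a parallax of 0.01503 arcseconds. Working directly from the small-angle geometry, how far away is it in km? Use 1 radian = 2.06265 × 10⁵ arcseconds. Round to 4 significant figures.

2.053 × 10^15 km

θ = 0.01503″ = 0.01503/206265 = 7.2867 × 10^-8 rad.
d = B/θ = (1.496 × 10^8) / (7.2867 × 10^-8) = 2.0531 × 10^15 km.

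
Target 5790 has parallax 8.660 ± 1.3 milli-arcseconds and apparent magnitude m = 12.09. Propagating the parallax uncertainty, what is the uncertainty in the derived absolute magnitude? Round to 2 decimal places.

σ_M = 0.33 mag

M = m − 5 log₁₀ d + 5 = m + 5 log₁₀ p + 5, so ∂M/∂p = 5/(p ln 10).
σ_M = (5/ln 10) · (σ_p/p) = 2.1715 × 1.3/8.660 = 2.1715 × 0.15012 = 0.32599.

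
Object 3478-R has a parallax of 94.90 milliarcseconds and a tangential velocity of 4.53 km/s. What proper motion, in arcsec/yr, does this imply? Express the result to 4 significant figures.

d = 1/p = 1/0.09490″ = 10.537 pc.
μ = v_t / (4.74 d) = 4.53 / (4.74 × 10.537) = 4.53 / 49.945 = 0.0907 ″/yr.

0.09070 arcsec/yr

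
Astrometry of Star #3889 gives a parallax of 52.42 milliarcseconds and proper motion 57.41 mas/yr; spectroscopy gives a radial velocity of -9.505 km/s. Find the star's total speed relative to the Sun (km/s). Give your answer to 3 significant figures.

d = 1/p = 1/0.05242″ = 19.077 pc.
μ = 57.41 mas/yr = 0.05741 ″/yr.
v_t = 4.740 μ d = 4.740 × 0.05741 × 19.077 = 5.1913 km/s.
v = √(v_r² + v_t²) = √((-9.505)² + 5.1913²) = √117.295 = 10.83 km/s.

10.8 km/s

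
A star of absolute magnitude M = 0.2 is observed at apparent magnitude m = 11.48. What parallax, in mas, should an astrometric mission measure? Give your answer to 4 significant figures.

0.5546 mas

m − M = 11.48 − 0.2 = 11.28.
d = 10^((m−M)/5 + 1) = 10^3.256 = 1803 pc.
p = 1/d = 1/1803 = 0.00055463 arcsec = 0.55463 mas.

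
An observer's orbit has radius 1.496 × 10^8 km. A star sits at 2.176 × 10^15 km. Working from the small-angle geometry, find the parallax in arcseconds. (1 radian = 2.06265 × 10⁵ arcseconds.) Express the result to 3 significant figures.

0.0142 arcsec

θ ≈ B/d = (1.496 × 10^8) / (2.176 × 10^15) = 6.8750 × 10^-8 rad.
In arcseconds: 6.8750 × 10^-8 × 206265 = 0.014181″.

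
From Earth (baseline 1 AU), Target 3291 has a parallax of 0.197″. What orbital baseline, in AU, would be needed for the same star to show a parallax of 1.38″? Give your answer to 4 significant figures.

Parallax scales linearly with baseline: p ∝ B, so B = p_target / p_Earth × 1 AU.
B = 1.38 / 0.197 = 7.0051 AU.

7.005 AU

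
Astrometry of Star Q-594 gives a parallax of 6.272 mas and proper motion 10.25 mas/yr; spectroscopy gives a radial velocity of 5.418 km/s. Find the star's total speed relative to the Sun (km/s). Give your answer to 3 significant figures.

9.45 km/s

d = 1/p = 1/0.006272″ = 159.44 pc.
μ = 10.25 mas/yr = 0.01025 ″/yr.
v_t = 4.740 μ d = 4.740 × 0.01025 × 159.44 = 7.7464 km/s.
v = √(v_r² + v_t²) = √(5.418² + 7.7464²) = √89.3614 = 9.4531 km/s.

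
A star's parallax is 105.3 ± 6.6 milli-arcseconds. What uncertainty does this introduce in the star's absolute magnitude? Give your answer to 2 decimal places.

σ_M = 0.14 mag

M = m − 5 log₁₀ d + 5 = m + 5 log₁₀ p + 5, so ∂M/∂p = 5/(p ln 10).
σ_M = (5/ln 10) · (σ_p/p) = 2.1715 × 6.6/105.3 = 2.1715 × 0.062678 = 0.13611.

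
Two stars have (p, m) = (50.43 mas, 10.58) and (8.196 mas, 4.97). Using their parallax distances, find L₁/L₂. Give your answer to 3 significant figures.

d₁ = 1/p₁ = 1/0.05043″ = 19.829 pc; d₂ = 1/p₂ = 1/0.008196″ = 122.01 pc.
M₁ = m₁ − 5 log₁₀ d₁ + 5 = 10.58 − 6.4865 + 5 = 9.0935.
M₂ = 4.97 − 10.4320 + 5 = -0.4620.
L₁/L₂ = 10^(0.4(M₂ − M₁)) = 10^(0.4 × (-9.5555)) = 10^(-3.82220) = 0.00015059.

L₁/L₂ = 0.000151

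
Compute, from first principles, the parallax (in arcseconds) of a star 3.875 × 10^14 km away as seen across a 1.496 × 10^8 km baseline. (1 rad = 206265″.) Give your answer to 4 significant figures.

θ ≈ B/d = (1.496 × 10^8) / (3.875 × 10^14) = 3.8606 × 10^-7 rad.
In arcseconds: 3.8606 × 10^-7 × 206265 = 0.079631″.

0.07963 arcsec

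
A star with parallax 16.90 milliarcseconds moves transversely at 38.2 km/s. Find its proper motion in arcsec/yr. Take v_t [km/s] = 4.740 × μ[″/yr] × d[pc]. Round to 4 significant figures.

0.1362 arcsec/yr

d = 1/p = 1/0.01690″ = 59.172 pc.
μ = v_t / (4.74 d) = 38.2 / (4.74 × 59.172) = 38.2 / 280.48 = 0.1362 ″/yr.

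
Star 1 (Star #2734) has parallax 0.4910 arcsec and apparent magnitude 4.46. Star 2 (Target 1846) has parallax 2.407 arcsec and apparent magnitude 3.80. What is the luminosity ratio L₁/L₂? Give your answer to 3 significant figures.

L₁/L₂ = 13.1

d₁ = 1/p₁ = 1/0.4910″ = 2.0367 pc; d₂ = 1/p₂ = 1/2.407″ = 0.41545 pc.
M₁ = m₁ − 5 log₁₀ d₁ + 5 = 4.46 − 1.5446 + 5 = 7.9154.
M₂ = 3.80 − (-1.9074) + 5 = 10.7074.
L₁/L₂ = 10^(0.4(M₂ − M₁)) = 10^(0.4 × 2.7920) = 10^1.11680 = 13.086.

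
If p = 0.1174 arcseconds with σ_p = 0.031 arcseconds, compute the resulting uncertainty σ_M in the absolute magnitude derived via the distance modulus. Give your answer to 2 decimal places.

σ_M = 0.57 mag

M = m − 5 log₁₀ d + 5 = m + 5 log₁₀ p + 5, so ∂M/∂p = 5/(p ln 10).
σ_M = (5/ln 10) · (σ_p/p) = 2.1715 × 0.031/0.1174 = 2.1715 × 0.26405 = 0.57338.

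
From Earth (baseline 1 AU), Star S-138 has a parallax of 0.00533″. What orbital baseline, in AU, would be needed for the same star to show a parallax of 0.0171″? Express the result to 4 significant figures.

Parallax scales linearly with baseline: p ∝ B, so B = p_target / p_Earth × 1 AU.
B = 0.0171 / 0.00533 = 3.2083 AU.

3.208 AU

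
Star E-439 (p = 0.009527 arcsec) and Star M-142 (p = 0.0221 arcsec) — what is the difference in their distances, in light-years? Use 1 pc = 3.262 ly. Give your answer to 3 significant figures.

d_A = 1/0.009527″ = 104.96 pc; d_B = 1/0.02210″ = 45.249 pc.
|d_B − d_A| = |45.249 − 104.96| = 59.711 pc = 59.711 × 3.262 ly = 194.78 ly.

195 ly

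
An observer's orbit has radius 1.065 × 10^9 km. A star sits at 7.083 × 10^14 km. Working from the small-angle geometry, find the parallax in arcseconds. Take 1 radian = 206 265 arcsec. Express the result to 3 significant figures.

0.310 arcsec

θ ≈ B/d = (1.065 × 10^9) / (7.083 × 10^14) = 1.5036 × 10^-6 rad.
In arcseconds: 1.5036 × 10^-6 × 206265 = 0.31014″.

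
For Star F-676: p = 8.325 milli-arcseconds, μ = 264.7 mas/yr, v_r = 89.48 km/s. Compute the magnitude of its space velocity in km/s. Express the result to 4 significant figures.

175.3 km/s

d = 1/p = 1/0.008325″ = 120.12 pc.
μ = 264.7 mas/yr = 0.2647 ″/yr.
v_t = 4.740 μ d = 4.740 × 0.2647 × 120.12 = 150.71 km/s.
v = √(v_r² + v_t²) = √(89.48² + 150.71²) = √30720.2 = 175.27 km/s.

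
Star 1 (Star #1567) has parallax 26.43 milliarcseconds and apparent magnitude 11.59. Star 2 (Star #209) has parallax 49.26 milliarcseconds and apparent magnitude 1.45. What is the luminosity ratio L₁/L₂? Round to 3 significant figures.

d₁ = 1/p₁ = 1/0.02643″ = 37.836 pc; d₂ = 1/p₂ = 1/0.04926″ = 20.3 pc.
M₁ = m₁ − 5 log₁₀ d₁ + 5 = 11.59 − 7.8895 + 5 = 8.7005.
M₂ = 1.45 − 6.5375 + 5 = -0.0875.
L₁/L₂ = 10^(0.4(M₂ − M₁)) = 10^(0.4 × (-8.7880)) = 10^(-3.51520) = 0.00030535.

L₁/L₂ = 0.000305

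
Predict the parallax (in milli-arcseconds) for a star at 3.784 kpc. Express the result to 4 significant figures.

0.2643 mas

d = 3.784 kpc = 3784 pc.
p = 1/d = 1/3784 = 0.00026427 arcsec.
= 0.00026427 × 1000 = 0.26427 mas.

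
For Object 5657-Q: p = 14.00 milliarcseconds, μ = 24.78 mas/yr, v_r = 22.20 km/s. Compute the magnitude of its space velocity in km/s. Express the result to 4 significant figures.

23.73 km/s

d = 1/p = 1/0.01400″ = 71.429 pc.
μ = 24.78 mas/yr = 0.02478 ″/yr.
v_t = 4.740 μ d = 4.740 × 0.02478 × 71.429 = 8.3899 km/s.
v = √(v_r² + v_t²) = √(22.20² + 8.3899²) = √563.23 = 23.732 km/s.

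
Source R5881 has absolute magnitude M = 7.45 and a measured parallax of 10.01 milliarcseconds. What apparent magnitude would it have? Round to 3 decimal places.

d = 1/p = 1/0.01001″ = 99.9 pc.
m − M = 5 log₁₀ d − 5 = 5 log₁₀(99.9) − 5 = 9.9978 − 5 = 4.9978.
m = M + (m − M) = 7.45 + 4.9978 = 12.448.

m = 12.448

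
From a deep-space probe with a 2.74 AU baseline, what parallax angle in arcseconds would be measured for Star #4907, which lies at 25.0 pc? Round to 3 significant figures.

p (arcsec) = B (AU) / d (pc).
p = 2.74 / 25.0 = 0.1096 arcsec.

0.110 arcsec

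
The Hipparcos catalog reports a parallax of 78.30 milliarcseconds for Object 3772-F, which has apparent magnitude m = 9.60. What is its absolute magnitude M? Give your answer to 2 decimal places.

d = 1/p = 1/0.07830″ = 12.771 pc.
m − M = 5 log₁₀(12.771) − 5 = 5.5311 − 5 = 0.5311.
M = m − (m − M) = 9.60 − 0.5311 = 9.07.

M = 9.07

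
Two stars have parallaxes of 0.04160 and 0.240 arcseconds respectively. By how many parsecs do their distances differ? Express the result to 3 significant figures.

19.9 pc

d_A = 1/0.04160″ = 24.038 pc; d_B = 1/0.2400″ = 4.1667 pc.
|d_B − d_A| = |4.1667 − 24.038| = 19.871 pc.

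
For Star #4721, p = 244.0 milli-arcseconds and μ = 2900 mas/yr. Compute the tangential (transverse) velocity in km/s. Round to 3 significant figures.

56.3 km/s

d = 1/p = 1/0.2440″ = 4.0984 pc.
μ = 2900 mas/yr = 2.90 ″/yr.
v_t = 4.74 × μ × d = 4.74 × 2.90 × 4.0984 = 56.337 km/s.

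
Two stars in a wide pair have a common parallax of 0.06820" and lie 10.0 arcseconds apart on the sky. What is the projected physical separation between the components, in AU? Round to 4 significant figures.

146.6 AU

d = 1/p = 1/0.06820″ = 14.663 pc.
At distance d (pc), an angle of θ arcsec spans θ·d AU: s = 10.0 × 14.663 = 146.63 AU.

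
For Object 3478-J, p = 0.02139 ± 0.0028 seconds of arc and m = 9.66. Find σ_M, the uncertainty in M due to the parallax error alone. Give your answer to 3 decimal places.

σ_M = 0.284 mag

M = m − 5 log₁₀ d + 5 = m + 5 log₁₀ p + 5, so ∂M/∂p = 5/(p ln 10).
σ_M = (5/ln 10) · (σ_p/p) = 2.1715 × 0.0028/0.02139 = 2.1715 × 0.1309 = 0.28425.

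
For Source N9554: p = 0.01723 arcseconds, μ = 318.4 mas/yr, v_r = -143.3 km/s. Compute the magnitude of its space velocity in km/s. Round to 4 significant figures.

d = 1/p = 1/0.01723″ = 58.038 pc.
μ = 318.4 mas/yr = 0.3184 ″/yr.
v_t = 4.740 μ d = 4.740 × 0.3184 × 58.038 = 87.592 km/s.
v = √(v_r² + v_t²) = √((-143.3)² + 87.592²) = √28207.2 = 167.95 km/s.

168.0 km/s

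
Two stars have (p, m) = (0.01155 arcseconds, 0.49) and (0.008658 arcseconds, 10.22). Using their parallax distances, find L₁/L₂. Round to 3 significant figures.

L₁/L₂ = 4380

d₁ = 1/p₁ = 1/0.01155″ = 86.58 pc; d₂ = 1/p₂ = 1/0.008658″ = 115.5 pc.
M₁ = m₁ − 5 log₁₀ d₁ + 5 = 0.49 − 9.6871 + 5 = -4.1971.
M₂ = 10.22 − 10.3129 + 5 = 4.9071.
L₁/L₂ = 10^(0.4(M₂ − M₁)) = 10^(0.4 × 9.1042) = 10^3.64168 = 4382.1.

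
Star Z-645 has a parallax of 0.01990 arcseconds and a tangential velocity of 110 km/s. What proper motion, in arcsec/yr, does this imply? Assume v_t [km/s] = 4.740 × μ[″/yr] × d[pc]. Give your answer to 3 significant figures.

d = 1/p = 1/0.01990″ = 50.251 pc.
μ = v_t / (4.74 d) = 110 / (4.74 × 50.251) = 110 / 238.19 = 0.46182 ″/yr.

0.462 arcsec/yr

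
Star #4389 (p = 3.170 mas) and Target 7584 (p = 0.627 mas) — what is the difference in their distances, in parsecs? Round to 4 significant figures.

d_A = 1/0.003170″ = 315.46 pc; d_B = 1/0.0006270″ = 1594.9 pc.
|d_B − d_A| = |1594.9 − 315.46| = 1279.4 pc.

1279 pc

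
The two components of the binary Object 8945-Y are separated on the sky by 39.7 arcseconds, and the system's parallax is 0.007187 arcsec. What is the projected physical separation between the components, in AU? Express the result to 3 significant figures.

d = 1/p = 1/0.007187″ = 139.14 pc.
At distance d (pc), an angle of θ arcsec spans θ·d AU: s = 39.7 × 139.14 = 5523.9 AU.

5520 AU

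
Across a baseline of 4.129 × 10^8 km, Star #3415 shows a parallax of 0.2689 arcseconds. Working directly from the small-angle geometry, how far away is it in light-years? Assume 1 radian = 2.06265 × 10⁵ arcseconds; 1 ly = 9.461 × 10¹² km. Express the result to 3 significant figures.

θ = 0.2689″ = 0.2689/206265 = 1.3037 × 10^-6 rad.
d = B/θ = (4.129 × 10^8) / (1.3037 × 10^-6) = 3.1671 × 10^14 km = (3.1671 × 10^14) / (9.461 × 10^12) ly = 33.475 ly.

33.5 ly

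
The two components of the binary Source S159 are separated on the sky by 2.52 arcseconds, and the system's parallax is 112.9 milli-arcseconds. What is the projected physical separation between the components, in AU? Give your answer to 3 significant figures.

22.3 AU

d = 1/p = 1/0.1129″ = 8.8574 pc.
At distance d (pc), an angle of θ arcsec spans θ·d AU: s = 2.52 × 8.8574 = 22.321 AU.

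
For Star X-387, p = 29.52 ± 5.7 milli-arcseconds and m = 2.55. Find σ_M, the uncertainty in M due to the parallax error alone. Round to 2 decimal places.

σ_M = 0.42 mag

M = m − 5 log₁₀ d + 5 = m + 5 log₁₀ p + 5, so ∂M/∂p = 5/(p ln 10).
σ_M = (5/ln 10) · (σ_p/p) = 2.1715 × 5.7/29.52 = 2.1715 × 0.19309 = 0.41929.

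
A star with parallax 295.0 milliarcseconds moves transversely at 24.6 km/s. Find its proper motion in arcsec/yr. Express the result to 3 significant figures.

1.53 arcsec/yr

d = 1/p = 1/0.2950″ = 3.3898 pc.
μ = v_t / (4.74 d) = 24.6 / (4.74 × 3.3898) = 24.6 / 16.068 = 1.531 ″/yr.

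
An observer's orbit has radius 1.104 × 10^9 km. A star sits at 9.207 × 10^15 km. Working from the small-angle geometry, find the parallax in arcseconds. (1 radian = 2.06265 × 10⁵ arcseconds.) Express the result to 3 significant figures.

0.0247 arcsec

θ ≈ B/d = (1.104 × 10^9) / (9.207 × 10^15) = 1.1991 × 10^-7 rad.
In arcseconds: 1.1991 × 10^-7 × 206265 = 0.024733″.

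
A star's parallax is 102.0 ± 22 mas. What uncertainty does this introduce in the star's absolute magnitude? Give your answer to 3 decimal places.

σ_M = 0.468 mag

M = m − 5 log₁₀ d + 5 = m + 5 log₁₀ p + 5, so ∂M/∂p = 5/(p ln 10).
σ_M = (5/ln 10) · (σ_p/p) = 2.1715 × 22/102.0 = 2.1715 × 0.21569 = 0.46837.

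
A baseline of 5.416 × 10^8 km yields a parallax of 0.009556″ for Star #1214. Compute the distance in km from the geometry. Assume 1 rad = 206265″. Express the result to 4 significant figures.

θ = 0.009556″ = 0.009556/206265 = 4.6329 × 10^-8 rad.
d = B/θ = (5.416 × 10^8) / (4.6329 × 10^-8) = 1.1690 × 10^16 km.

1.169 × 10^16 km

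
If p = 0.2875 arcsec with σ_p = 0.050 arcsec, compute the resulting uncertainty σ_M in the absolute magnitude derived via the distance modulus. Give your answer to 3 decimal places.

M = m − 5 log₁₀ d + 5 = m + 5 log₁₀ p + 5, so ∂M/∂p = 5/(p ln 10).
σ_M = (5/ln 10) · (σ_p/p) = 2.1715 × 0.050/0.2875 = 2.1715 × 0.17391 = 0.37765.

σ_M = 0.378 mag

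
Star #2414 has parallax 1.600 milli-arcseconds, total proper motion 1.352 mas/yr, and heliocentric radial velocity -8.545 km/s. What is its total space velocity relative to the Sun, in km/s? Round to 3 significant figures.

9.44 km/s

d = 1/p = 1/0.001600″ = 625 pc.
μ = 1.352 mas/yr = 0.001352 ″/yr.
v_t = 4.740 μ d = 4.740 × 0.001352 × 625 = 4.0053 km/s.
v = √(v_r² + v_t²) = √((-8.545)² + 4.0053²) = √89.0595 = 9.4371 km/s.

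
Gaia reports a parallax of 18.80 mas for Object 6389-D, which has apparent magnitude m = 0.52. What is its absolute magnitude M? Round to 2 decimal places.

M = -3.11

d = 1/p = 1/0.01880″ = 53.191 pc.
m − M = 5 log₁₀(53.191) − 5 = 8.6292 − 5 = 3.6292.
M = m − (m − M) = 0.52 − 3.6292 = -3.11.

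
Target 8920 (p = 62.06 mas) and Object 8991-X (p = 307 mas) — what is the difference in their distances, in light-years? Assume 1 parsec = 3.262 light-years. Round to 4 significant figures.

d_A = 1/0.06206″ = 16.113 pc; d_B = 1/0.3070″ = 3.2573 pc.
|d_B − d_A| = |3.2573 − 16.113| = 12.856 pc = 12.856 × 3.262 ly = 41.936 ly.

41.94 ly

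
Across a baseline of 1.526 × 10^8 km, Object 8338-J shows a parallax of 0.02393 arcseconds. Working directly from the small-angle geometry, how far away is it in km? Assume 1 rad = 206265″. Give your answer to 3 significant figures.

1.32 × 10^15 km

θ = 0.02393″ = 0.02393/206265 = 1.1602 × 10^-7 rad.
d = B/θ = (1.526 × 10^8) / (1.1602 × 10^-7) = 1.3153 × 10^15 km.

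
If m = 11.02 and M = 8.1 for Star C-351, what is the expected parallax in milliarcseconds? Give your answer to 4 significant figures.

m − M = 11.02 − 8.1 = 2.92.
d = 10^((m−M)/5 + 1) = 10^1.584 = 38.371 pc.
p = 1/d = 1/38.371 = 0.026061 arcsec = 26.061 mas.

26.06 mas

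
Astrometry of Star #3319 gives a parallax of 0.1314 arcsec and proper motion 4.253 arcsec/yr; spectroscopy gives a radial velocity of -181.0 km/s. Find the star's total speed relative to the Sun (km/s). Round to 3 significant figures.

237 km/s

d = 1/p = 1/0.1314″ = 7.6104 pc.
v_t = 4.740 μ d = 4.740 × 4.253 × 7.6104 = 153.42 km/s.
v = √(v_r² + v_t²) = √((-181.0)² + 153.42²) = √56298.7 = 237.27 km/s.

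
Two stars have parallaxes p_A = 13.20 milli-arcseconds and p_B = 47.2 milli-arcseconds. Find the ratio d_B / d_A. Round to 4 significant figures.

Since d = 1/p, d_B/d_A = p_A/p_B.
= 13.20 / 47.2 = 0.27966.

0.2797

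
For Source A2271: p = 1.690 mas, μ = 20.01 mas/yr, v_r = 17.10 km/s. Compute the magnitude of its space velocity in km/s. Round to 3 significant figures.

58.7 km/s

d = 1/p = 1/0.001690″ = 591.72 pc.
μ = 20.01 mas/yr = 0.02001 ″/yr.
v_t = 4.740 μ d = 4.740 × 0.02001 × 591.72 = 56.123 km/s.
v = √(v_r² + v_t²) = √(17.10² + 56.123²) = √3442.2 = 58.67 km/s.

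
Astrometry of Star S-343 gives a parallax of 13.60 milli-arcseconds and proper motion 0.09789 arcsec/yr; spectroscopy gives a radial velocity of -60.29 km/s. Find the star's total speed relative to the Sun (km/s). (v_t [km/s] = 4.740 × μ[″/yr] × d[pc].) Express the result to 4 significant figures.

69.27 km/s

d = 1/p = 1/0.01360″ = 73.529 pc.
v_t = 4.740 μ d = 4.740 × 0.09789 × 73.529 = 34.117 km/s.
v = √(v_r² + v_t²) = √((-60.29)² + 34.117²) = √4798.85 = 69.274 km/s.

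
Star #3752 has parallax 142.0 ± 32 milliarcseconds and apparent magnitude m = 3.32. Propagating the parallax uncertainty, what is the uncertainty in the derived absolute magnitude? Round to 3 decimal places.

M = m − 5 log₁₀ d + 5 = m + 5 log₁₀ p + 5, so ∂M/∂p = 5/(p ln 10).
σ_M = (5/ln 10) · (σ_p/p) = 2.1715 × 32/142.0 = 2.1715 × 0.22535 = 0.48935.

σ_M = 0.489 mag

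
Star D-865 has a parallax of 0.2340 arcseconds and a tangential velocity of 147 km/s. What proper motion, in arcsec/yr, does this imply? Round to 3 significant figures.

d = 1/p = 1/0.2340″ = 4.2735 pc.
μ = v_t / (4.74 d) = 147 / (4.74 × 4.2735) = 147 / 20.256 = 7.2571 ″/yr.

7.26 arcsec/yr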